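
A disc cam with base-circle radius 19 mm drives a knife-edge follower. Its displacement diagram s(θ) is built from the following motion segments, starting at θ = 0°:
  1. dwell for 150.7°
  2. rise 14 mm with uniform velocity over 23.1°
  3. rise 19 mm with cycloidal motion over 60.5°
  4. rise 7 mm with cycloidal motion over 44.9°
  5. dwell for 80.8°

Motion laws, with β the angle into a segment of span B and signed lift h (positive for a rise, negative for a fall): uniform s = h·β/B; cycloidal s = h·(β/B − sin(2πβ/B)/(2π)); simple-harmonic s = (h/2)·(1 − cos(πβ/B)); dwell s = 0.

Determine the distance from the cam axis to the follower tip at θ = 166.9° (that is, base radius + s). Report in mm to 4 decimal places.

seg 1 [0°–150.7°] dwell: s stays 0.0000
seg 2 [150.7°–173.8°] uniform, h=14: θ=166.9° here. β=16.2, B=23.1. 14·16.2/23.1 = 9.8182 → s = 9.8182
radial distance = base radius + s = 19 + 9.8182 = 28.8182

28.8182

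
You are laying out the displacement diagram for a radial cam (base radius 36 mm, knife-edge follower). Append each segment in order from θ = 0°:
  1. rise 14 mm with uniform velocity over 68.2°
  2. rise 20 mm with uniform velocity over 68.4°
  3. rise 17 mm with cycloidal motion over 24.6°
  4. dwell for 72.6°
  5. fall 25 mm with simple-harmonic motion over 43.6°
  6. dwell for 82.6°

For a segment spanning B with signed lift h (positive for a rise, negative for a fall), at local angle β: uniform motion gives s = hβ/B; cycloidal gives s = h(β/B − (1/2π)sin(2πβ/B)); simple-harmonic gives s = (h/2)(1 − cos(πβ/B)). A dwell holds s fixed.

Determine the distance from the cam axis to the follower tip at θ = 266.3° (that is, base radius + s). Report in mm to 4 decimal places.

seg 1 [0°–68.2°] uniform, h=14: full span → s += 14 → s = 14.0000
seg 2 [68.2°–136.6°] uniform, h=20: full span → s += 20 → s = 34.0000
seg 3 [136.6°–161.2°] cycloidal, h=17: full span → s += 17 → s = 51.0000
seg 4 [161.2°–233.8°] dwell: s stays 51.0000
seg 5 [233.8°–277.4°] simple-harmonic, h=-25: θ=266.3° here. β=32.5, B=43.6. -25/2·(1 − cos(π·0.7454)) = -21.2105 → s = 29.7895
radial distance = base radius + s = 36 + 29.7895 = 65.7895

65.7895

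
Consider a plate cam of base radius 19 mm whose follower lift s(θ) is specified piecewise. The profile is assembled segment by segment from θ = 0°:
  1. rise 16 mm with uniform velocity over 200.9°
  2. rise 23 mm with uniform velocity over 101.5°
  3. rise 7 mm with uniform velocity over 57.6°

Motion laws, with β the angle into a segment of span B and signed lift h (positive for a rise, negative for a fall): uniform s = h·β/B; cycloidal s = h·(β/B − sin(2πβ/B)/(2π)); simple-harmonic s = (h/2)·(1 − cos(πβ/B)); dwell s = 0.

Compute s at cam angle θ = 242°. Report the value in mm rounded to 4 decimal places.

seg 1 [0°–200.9°] uniform, h=16: full span → s += 16 → s = 16.0000
seg 2 [200.9°–302.4°] uniform, h=23: θ=242° here. β=41.1, B=101.5. 23·41.1/101.5 = 9.3133 → s = 25.3133

25.3133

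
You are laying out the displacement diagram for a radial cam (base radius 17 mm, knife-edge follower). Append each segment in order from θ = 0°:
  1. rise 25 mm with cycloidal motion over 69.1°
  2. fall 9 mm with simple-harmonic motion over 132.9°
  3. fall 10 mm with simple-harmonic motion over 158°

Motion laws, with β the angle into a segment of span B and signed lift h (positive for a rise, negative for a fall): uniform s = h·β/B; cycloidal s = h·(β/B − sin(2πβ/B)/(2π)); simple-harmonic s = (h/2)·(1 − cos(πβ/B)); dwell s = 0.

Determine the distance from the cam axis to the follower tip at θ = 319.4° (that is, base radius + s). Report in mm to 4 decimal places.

seg 1 [0°–69.1°] cycloidal, h=25: full span → s += 25 → s = 25.0000
seg 2 [69.1°–202°] simple-harmonic, h=-9: full span → s += -9 → s = 16.0000
seg 3 [202°–360°] simple-harmonic, h=-10: θ=319.4° here. β=117.4, B=158. -10/2·(1 − cos(π·0.7430)) = -8.4574 → s = 7.5426
radial distance = base radius + s = 17 + 7.5426 = 24.5426

24.5426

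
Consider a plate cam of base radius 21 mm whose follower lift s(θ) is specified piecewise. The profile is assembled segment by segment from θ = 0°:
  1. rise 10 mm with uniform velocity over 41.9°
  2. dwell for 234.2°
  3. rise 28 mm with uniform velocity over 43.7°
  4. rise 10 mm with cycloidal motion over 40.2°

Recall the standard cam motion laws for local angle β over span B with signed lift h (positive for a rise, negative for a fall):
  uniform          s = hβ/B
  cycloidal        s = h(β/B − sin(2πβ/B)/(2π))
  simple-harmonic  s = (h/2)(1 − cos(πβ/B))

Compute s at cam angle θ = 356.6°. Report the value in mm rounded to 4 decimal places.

seg 1 [0°–41.9°] uniform, h=10: full span → s += 10 → s = 10.0000
seg 2 [41.9°–276.1°] dwell: s stays 10.0000
seg 3 [276.1°–319.8°] uniform, h=28: full span → s += 28 → s = 38.0000
seg 4 [319.8°–360°] cycloidal, h=10: θ=356.6° here. β=36.8, B=40.2. 10·(0.9154 − sin(2π·0.9154)/(2π)) = 9.9608 → s = 47.9608

47.9608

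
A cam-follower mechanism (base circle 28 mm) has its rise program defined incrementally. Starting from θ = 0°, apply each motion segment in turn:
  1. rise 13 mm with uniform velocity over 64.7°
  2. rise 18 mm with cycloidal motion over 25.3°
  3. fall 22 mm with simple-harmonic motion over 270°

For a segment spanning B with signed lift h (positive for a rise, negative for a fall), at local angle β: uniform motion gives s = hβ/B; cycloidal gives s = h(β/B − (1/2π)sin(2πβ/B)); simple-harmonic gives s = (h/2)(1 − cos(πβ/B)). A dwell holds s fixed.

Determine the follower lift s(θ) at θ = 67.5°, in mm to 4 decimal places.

seg 1 [0°–64.7°] uniform, h=13: full span → s += 13 → s = 13.0000
seg 2 [64.7°–90°] cycloidal, h=18: θ=67.5° here. β=2.8, B=25.3. 18·(0.1107 − sin(2π·0.1107)/(2π)) = 0.1567 → s = 13.1567

13.1567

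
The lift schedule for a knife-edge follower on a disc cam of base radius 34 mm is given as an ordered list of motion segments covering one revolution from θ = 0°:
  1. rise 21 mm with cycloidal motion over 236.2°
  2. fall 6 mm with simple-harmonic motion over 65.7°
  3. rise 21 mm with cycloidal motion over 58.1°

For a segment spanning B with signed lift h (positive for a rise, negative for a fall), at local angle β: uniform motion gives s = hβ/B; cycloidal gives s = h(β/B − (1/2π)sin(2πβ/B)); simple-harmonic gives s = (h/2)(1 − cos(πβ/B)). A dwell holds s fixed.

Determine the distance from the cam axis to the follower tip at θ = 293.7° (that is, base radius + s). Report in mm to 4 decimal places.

seg 1 [0°–236.2°] cycloidal, h=21: full span → s += 21 → s = 21.0000
seg 2 [236.2°–301.9°] simple-harmonic, h=-6: θ=293.7° here. β=57.5, B=65.7. -6/2·(1 − cos(π·0.8752)) = -5.7723 → s = 15.2277
radial distance = base radius + s = 34 + 15.2277 = 49.2277

49.2277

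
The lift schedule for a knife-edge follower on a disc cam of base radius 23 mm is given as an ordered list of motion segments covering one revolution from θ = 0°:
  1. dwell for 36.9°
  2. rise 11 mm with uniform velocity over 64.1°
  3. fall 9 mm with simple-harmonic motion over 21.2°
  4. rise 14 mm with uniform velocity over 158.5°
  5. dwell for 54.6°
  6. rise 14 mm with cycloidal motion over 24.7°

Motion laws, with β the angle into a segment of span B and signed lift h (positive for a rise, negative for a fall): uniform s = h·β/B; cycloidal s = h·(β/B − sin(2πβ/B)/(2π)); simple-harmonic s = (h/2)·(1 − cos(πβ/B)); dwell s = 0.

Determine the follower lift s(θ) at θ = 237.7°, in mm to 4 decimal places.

seg 1 [0°–36.9°] dwell: s stays 0.0000
seg 2 [36.9°–101°] uniform, h=11: full span → s += 11 → s = 11.0000
seg 3 [101°–122.2°] simple-harmonic, h=-9: full span → s += -9 → s = 2.0000
seg 4 [122.2°–280.7°] uniform, h=14: θ=237.7° here. β=115.5, B=158.5. 14·115.5/158.5 = 10.2019 → s = 12.2019

12.2019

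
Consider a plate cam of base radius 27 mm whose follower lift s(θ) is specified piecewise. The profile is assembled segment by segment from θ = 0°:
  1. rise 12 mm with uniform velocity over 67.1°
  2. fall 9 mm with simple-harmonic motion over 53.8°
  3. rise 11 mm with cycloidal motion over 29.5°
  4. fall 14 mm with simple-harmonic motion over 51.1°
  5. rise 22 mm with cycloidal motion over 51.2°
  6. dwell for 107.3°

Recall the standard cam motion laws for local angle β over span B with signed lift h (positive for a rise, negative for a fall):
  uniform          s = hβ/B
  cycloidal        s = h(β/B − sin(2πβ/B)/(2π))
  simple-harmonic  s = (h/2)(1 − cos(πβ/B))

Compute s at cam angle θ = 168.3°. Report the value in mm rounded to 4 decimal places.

seg 1 [0°–67.1°] uniform, h=12: full span → s += 12 → s = 12.0000
seg 2 [67.1°–120.9°] simple-harmonic, h=-9: full span → s += -9 → s = 3.0000
seg 3 [120.9°–150.4°] cycloidal, h=11: full span → s += 11 → s = 14.0000
seg 4 [150.4°–201.5°] simple-harmonic, h=-14: θ=168.3° here. β=17.9, B=51.1. -14/2·(1 − cos(π·0.3503)) = -3.8278 → s = 10.1722

10.1722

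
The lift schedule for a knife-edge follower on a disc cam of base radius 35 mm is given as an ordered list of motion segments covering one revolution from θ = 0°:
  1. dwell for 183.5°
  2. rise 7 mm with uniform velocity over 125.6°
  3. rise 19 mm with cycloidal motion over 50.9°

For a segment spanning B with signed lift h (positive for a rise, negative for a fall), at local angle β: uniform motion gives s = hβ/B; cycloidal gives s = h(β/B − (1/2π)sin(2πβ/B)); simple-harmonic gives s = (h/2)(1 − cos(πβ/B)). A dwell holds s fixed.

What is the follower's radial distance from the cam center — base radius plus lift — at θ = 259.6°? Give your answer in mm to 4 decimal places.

seg 1 [0°–183.5°] dwell: s stays 0.0000
seg 2 [183.5°–309.1°] uniform, h=7: θ=259.6° here. β=76.1, B=125.6. 7·76.1/125.6 = 4.2412 → s = 4.2412
radial distance = base radius + s = 35 + 4.2412 = 39.2412

39.2412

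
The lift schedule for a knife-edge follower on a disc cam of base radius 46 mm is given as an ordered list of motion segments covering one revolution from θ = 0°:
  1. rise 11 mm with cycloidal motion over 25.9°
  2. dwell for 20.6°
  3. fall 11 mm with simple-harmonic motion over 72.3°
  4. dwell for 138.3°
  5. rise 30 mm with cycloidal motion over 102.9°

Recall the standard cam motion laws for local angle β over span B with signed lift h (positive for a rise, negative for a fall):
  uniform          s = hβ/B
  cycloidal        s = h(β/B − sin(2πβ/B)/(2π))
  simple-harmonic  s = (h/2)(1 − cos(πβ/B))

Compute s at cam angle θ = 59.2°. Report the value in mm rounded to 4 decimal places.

seg 1 [0°–25.9°] cycloidal, h=11: full span → s += 11 → s = 11.0000
seg 2 [25.9°–46.5°] dwell: s stays 11.0000
seg 3 [46.5°–118.8°] simple-harmonic, h=-11: θ=59.2° here. β=12.7, B=72.3. -11/2·(1 − cos(π·0.1757)) = -0.8164 → s = 10.1836

10.1836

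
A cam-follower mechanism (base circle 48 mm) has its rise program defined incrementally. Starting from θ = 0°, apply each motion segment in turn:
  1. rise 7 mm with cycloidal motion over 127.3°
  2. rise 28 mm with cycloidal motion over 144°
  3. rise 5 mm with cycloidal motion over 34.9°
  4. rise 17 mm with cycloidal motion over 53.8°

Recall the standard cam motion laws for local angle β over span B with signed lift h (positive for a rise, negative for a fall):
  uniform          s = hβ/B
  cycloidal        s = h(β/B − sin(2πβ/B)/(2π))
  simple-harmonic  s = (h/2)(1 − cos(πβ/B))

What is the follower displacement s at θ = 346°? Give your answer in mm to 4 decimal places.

seg 1 [0°–127.3°] cycloidal, h=7: full span → s += 7 → s = 7.0000
seg 2 [127.3°–271.3°] cycloidal, h=28: full span → s += 28 → s = 35.0000
seg 3 [271.3°–306.2°] cycloidal, h=5: full span → s += 5 → s = 40.0000
seg 4 [306.2°–360°] cycloidal, h=17: θ=346° here. β=39.8, B=53.8. 17·(0.7398 − sin(2π·0.7398)/(2π)) = 15.2763 → s = 55.2763

55.2763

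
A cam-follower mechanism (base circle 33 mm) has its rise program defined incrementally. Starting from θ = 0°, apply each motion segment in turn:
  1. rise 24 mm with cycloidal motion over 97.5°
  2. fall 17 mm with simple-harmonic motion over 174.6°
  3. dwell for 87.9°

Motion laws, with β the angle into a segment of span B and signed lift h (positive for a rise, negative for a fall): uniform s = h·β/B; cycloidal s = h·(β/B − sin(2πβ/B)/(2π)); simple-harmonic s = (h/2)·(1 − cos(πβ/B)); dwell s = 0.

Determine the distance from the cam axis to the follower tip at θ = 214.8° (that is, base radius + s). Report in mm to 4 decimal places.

seg 1 [0°–97.5°] cycloidal, h=24: full span → s += 24 → s = 24.0000
seg 2 [97.5°–272.1°] simple-harmonic, h=-17: θ=214.8° here. β=117.3, B=174.6. -17/2·(1 − cos(π·0.6718)) = -12.8686 → s = 11.1314
radial distance = base radius + s = 33 + 11.1314 = 44.1314

44.1314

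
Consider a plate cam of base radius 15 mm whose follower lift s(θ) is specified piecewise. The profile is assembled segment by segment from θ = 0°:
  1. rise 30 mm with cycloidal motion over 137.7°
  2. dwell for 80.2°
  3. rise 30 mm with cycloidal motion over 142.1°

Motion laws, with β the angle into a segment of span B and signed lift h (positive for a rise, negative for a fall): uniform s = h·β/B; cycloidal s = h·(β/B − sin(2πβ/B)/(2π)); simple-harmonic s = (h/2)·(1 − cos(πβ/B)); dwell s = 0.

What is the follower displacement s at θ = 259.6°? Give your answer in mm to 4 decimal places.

seg 1 [0°–137.7°] cycloidal, h=30: full span → s += 30 → s = 30.0000
seg 2 [137.7°–217.9°] dwell: s stays 30.0000
seg 3 [217.9°–360°] cycloidal, h=30: θ=259.6° here. β=41.7, B=142.1. 30·(0.2935 − sin(2π·0.2935)/(2π)) = 4.2059 → s = 34.2059

34.2059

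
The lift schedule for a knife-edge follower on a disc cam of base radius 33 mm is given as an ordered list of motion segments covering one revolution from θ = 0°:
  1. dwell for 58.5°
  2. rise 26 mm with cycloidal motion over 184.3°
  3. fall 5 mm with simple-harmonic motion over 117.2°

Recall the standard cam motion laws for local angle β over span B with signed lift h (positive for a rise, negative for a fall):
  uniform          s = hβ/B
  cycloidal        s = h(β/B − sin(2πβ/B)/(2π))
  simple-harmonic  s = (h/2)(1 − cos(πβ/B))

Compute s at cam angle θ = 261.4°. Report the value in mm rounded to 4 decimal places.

seg 1 [0°–58.5°] dwell: s stays 0.0000
seg 2 [58.5°–242.8°] cycloidal, h=26: full span → s += 26 → s = 26.0000
seg 3 [242.8°–360°] simple-harmonic, h=-5: θ=261.4° here. β=18.6, B=117.2. -5/2·(1 − cos(π·0.1587)) = -0.3043 → s = 25.6957

25.6957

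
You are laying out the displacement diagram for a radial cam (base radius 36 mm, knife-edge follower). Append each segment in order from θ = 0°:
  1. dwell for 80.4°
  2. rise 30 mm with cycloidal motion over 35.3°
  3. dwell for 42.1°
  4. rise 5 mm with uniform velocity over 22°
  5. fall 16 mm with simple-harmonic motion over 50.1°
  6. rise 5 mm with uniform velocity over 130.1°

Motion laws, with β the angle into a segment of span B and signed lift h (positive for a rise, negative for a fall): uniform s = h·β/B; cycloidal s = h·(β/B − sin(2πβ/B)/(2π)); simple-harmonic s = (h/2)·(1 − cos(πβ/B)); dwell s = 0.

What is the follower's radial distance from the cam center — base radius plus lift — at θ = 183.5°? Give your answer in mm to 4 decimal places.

seg 1 [0°–80.4°] dwell: s stays 0.0000
seg 2 [80.4°–115.7°] cycloidal, h=30: full span → s += 30 → s = 30.0000
seg 3 [115.7°–157.8°] dwell: s stays 30.0000
seg 4 [157.8°–179.8°] uniform, h=5: full span → s += 5 → s = 35.0000
seg 5 [179.8°–229.9°] simple-harmonic, h=-16: θ=183.5° here. β=3.7, B=50.1. -16/2·(1 − cos(π·0.0739)) = -0.2144 → s = 34.7856
radial distance = base radius + s = 36 + 34.7856 = 70.7856

70.7856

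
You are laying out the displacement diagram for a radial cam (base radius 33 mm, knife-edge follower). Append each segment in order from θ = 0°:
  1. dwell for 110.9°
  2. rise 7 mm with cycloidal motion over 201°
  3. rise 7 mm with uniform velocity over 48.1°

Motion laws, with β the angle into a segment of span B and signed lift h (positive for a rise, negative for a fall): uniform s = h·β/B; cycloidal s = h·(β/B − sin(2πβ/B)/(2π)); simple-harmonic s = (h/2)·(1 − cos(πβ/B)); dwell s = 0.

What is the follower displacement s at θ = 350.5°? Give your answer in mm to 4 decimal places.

seg 1 [0°–110.9°] dwell: s stays 0.0000
seg 2 [110.9°–311.9°] cycloidal, h=7: full span → s += 7 → s = 7.0000
seg 3 [311.9°–360°] uniform, h=7: θ=350.5° here. β=38.6, B=48.1. 7·38.6/48.1 = 5.6175 → s = 12.6175

12.6175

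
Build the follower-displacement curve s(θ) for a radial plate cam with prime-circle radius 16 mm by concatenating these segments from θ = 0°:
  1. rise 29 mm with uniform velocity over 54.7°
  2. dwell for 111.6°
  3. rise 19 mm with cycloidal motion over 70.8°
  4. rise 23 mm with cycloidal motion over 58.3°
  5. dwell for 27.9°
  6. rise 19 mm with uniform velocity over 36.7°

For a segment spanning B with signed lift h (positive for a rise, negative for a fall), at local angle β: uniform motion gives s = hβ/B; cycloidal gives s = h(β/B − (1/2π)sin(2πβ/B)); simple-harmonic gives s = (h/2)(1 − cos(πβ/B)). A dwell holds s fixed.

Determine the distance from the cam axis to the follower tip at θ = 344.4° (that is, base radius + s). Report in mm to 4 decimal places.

seg 1 [0°–54.7°] uniform, h=29: full span → s += 29 → s = 29.0000
seg 2 [54.7°–166.3°] dwell: s stays 29.0000
seg 3 [166.3°–237.1°] cycloidal, h=19: full span → s += 19 → s = 48.0000
seg 4 [237.1°–295.4°] cycloidal, h=23: full span → s += 23 → s = 71.0000
seg 5 [295.4°–323.3°] dwell: s stays 71.0000
seg 6 [323.3°–360°] uniform, h=19: θ=344.4° here. β=21.1, B=36.7. 19·21.1/36.7 = 10.9237 → s = 81.9237
radial distance = base radius + s = 16 + 81.9237 = 97.9237

97.9237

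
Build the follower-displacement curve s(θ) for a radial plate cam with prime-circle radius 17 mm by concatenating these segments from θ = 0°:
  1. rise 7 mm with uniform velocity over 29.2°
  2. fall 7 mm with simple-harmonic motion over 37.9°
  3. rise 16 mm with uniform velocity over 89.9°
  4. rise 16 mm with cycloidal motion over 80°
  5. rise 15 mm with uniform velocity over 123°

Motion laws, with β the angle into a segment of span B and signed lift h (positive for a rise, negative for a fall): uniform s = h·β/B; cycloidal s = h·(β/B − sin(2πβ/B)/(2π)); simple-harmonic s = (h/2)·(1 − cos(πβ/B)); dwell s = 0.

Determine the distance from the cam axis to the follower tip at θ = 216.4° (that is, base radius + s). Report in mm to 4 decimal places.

seg 1 [0°–29.2°] uniform, h=7: full span → s += 7 → s = 7.0000
seg 2 [29.2°–67.1°] simple-harmonic, h=-7: full span → s += -7 → s = 0.0000
seg 3 [67.1°–157°] uniform, h=16: full span → s += 16 → s = 16.0000
seg 4 [157°–237°] cycloidal, h=16: θ=216.4° here. β=59.4, B=80. 16·(0.7425 − sin(2π·0.7425)/(2π)) = 14.4237 → s = 30.4237
radial distance = base radius + s = 17 + 30.4237 = 47.4237

47.4237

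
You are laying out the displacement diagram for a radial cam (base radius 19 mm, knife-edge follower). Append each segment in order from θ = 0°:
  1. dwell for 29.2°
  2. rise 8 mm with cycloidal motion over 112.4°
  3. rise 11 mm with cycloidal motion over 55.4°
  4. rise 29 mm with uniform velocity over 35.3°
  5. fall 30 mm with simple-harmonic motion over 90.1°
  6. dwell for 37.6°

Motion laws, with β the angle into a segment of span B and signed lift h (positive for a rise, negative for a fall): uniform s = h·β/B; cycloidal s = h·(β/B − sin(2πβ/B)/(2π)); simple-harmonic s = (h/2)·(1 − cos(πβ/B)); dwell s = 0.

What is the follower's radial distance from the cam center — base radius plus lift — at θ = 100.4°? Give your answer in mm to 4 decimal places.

seg 1 [0°–29.2°] dwell: s stays 0.0000
seg 2 [29.2°–141.6°] cycloidal, h=8: θ=100.4° here. β=71.2, B=112.4. 8·(0.6335 − sin(2π·0.6335)/(2π)) = 6.0145 → s = 6.0145
radial distance = base radius + s = 19 + 6.0145 = 25.0145

25.0145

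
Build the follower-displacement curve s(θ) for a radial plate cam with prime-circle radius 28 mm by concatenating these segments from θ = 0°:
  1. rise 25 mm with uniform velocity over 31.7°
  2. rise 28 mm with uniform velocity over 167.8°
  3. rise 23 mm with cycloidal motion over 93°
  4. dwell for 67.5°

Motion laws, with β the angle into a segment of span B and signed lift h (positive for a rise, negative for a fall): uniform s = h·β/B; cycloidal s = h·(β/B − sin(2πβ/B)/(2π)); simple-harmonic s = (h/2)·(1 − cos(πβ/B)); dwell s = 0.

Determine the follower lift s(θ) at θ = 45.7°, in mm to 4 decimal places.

seg 1 [0°–31.7°] uniform, h=25: full span → s += 25 → s = 25.0000
seg 2 [31.7°–199.5°] uniform, h=28: θ=45.7° here. β=14, B=167.8. 28·14/167.8 = 2.3361 → s = 27.3361

27.3361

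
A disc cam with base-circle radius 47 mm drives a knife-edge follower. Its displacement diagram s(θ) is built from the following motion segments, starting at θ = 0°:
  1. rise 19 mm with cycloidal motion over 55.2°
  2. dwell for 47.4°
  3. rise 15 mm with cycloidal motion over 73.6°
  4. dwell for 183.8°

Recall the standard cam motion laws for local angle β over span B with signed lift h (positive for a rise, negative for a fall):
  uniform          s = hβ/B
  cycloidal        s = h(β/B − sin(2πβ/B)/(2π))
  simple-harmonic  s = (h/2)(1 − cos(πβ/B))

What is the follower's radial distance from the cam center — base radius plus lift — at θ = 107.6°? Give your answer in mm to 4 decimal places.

seg 1 [0°–55.2°] cycloidal, h=19: full span → s += 19 → s = 19.0000
seg 2 [55.2°–102.6°] dwell: s stays 19.0000
seg 3 [102.6°–176.2°] cycloidal, h=15: θ=107.6° here. β=5, B=73.6. 15·(0.0679 − sin(2π·0.0679)/(2π)) = 0.0307 → s = 19.0307
radial distance = base radius + s = 47 + 19.0307 = 66.0307

66.0307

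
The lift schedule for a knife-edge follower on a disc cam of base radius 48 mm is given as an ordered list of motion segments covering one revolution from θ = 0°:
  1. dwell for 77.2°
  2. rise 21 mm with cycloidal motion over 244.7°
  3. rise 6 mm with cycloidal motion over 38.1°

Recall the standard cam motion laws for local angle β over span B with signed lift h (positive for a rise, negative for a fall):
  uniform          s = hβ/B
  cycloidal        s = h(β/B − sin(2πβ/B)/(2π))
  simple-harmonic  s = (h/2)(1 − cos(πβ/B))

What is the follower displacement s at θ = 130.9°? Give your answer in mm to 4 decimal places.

seg 1 [0°–77.2°] dwell: s stays 0.0000
seg 2 [77.2°–321.9°] cycloidal, h=21: θ=130.9° here. β=53.7, B=244.7. 21·(0.2195 − sin(2π·0.2195)/(2π)) = 1.3276 → s = 1.3276

1.3276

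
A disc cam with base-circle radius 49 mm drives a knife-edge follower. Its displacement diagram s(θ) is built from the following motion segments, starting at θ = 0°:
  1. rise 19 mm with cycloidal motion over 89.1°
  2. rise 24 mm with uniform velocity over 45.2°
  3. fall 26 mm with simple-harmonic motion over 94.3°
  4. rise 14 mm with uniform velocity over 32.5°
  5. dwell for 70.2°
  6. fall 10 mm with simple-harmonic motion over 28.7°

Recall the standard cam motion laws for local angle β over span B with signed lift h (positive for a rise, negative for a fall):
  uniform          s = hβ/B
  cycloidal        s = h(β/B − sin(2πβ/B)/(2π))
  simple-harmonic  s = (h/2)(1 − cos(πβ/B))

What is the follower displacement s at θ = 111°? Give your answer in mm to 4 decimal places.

seg 1 [0°–89.1°] cycloidal, h=19: full span → s += 19 → s = 19.0000
seg 2 [89.1°–134.3°] uniform, h=24: θ=111° here. β=21.9, B=45.2. 24·21.9/45.2 = 11.6283 → s = 30.6283

30.6283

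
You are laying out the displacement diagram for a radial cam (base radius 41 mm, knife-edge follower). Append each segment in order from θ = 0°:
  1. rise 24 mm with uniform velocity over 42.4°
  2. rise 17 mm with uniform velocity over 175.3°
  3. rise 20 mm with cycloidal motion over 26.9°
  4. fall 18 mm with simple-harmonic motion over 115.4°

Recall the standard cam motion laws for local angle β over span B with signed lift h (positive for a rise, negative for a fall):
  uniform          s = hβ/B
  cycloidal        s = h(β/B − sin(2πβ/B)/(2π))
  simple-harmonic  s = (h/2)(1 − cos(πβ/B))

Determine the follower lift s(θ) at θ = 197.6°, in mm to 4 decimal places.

seg 1 [0°–42.4°] uniform, h=24: full span → s += 24 → s = 24.0000
seg 2 [42.4°–217.7°] uniform, h=17: θ=197.6° here. β=155.2, B=175.3. 17·155.2/175.3 = 15.0508 → s = 39.0508

39.0508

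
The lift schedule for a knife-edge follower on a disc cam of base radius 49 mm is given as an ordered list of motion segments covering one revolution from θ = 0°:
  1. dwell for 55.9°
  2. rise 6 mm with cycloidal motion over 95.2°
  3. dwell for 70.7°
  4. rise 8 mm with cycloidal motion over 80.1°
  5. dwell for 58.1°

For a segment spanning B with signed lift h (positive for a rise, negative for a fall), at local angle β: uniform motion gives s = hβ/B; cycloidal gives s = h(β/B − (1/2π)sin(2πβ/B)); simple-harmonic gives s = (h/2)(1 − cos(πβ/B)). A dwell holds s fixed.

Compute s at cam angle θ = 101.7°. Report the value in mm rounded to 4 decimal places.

seg 1 [0°–55.9°] dwell: s stays 0.0000
seg 2 [55.9°–151.1°] cycloidal, h=6: θ=101.7° here. β=45.8, B=95.2. 6·(0.4811 − sin(2π·0.4811)/(2π)) = 2.7734 → s = 2.7734

2.7734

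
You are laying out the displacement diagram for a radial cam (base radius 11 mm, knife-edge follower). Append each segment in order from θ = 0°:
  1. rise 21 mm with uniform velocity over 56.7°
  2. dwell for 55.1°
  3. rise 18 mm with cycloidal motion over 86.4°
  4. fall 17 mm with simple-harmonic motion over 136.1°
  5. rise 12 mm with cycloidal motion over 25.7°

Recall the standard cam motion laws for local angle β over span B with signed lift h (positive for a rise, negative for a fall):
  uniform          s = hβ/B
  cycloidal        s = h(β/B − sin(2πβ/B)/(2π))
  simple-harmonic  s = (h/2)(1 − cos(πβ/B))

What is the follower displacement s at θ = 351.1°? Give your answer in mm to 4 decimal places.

seg 1 [0°–56.7°] uniform, h=21: full span → s += 21 → s = 21.0000
seg 2 [56.7°–111.8°] dwell: s stays 21.0000
seg 3 [111.8°–198.2°] cycloidal, h=18: full span → s += 18 → s = 39.0000
seg 4 [198.2°–334.3°] simple-harmonic, h=-17: full span → s += -17 → s = 22.0000
seg 5 [334.3°–360°] cycloidal, h=12: θ=351.1° here. β=16.8, B=25.7. 12·(0.6537 − sin(2π·0.6537)/(2π)) = 9.4151 → s = 31.4151

31.4151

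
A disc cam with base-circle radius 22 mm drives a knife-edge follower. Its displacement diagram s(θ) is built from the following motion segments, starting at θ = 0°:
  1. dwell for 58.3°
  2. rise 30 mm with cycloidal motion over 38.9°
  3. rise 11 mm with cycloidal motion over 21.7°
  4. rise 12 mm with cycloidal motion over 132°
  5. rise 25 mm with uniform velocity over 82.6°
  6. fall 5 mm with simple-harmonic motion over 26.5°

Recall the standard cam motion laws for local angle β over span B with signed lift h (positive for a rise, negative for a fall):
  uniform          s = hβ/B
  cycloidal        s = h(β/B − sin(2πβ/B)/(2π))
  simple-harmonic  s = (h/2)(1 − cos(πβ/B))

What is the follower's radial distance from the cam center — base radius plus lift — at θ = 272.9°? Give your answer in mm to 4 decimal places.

seg 1 [0°–58.3°] dwell: s stays 0.0000
seg 2 [58.3°–97.2°] cycloidal, h=30: full span → s += 30 → s = 30.0000
seg 3 [97.2°–118.9°] cycloidal, h=11: full span → s += 11 → s = 41.0000
seg 4 [118.9°–250.9°] cycloidal, h=12: full span → s += 12 → s = 53.0000
seg 5 [250.9°–333.5°] uniform, h=25: θ=272.9° here. β=22, B=82.6. 25·22/82.6 = 6.6586 → s = 59.6586
radial distance = base radius + s = 22 + 59.6586 = 81.6586

81.6586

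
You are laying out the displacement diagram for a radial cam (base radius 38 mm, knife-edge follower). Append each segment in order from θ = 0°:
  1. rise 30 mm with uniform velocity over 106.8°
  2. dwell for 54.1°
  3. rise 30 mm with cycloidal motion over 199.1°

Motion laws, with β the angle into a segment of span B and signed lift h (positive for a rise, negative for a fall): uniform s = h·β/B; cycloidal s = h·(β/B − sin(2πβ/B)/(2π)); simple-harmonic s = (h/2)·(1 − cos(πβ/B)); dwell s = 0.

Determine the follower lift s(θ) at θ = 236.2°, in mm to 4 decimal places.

seg 1 [0°–106.8°] uniform, h=30: full span → s += 30 → s = 30.0000
seg 2 [106.8°–160.9°] dwell: s stays 30.0000
seg 3 [160.9°–360°] cycloidal, h=30: θ=236.2° here. β=75.3, B=199.1. 30·(0.3782 − sin(2π·0.3782)/(2π)) = 8.0385 → s = 38.0385

38.0385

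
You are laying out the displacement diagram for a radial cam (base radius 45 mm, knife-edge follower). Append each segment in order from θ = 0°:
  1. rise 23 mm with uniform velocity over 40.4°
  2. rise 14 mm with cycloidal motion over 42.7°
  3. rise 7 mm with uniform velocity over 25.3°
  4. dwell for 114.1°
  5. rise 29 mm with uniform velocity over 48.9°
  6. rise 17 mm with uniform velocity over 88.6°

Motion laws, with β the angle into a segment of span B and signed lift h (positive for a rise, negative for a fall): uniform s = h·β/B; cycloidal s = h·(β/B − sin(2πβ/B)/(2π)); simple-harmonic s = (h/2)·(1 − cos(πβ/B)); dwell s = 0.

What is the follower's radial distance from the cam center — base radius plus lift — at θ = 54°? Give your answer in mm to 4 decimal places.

seg 1 [0°–40.4°] uniform, h=23: full span → s += 23 → s = 23.0000
seg 2 [40.4°–83.1°] cycloidal, h=14: θ=54° here. β=13.6, B=42.7. 14·(0.3185 − sin(2π·0.3185)/(2π)) = 2.4341 → s = 25.4341
radial distance = base radius + s = 45 + 25.4341 = 70.4341

70.4341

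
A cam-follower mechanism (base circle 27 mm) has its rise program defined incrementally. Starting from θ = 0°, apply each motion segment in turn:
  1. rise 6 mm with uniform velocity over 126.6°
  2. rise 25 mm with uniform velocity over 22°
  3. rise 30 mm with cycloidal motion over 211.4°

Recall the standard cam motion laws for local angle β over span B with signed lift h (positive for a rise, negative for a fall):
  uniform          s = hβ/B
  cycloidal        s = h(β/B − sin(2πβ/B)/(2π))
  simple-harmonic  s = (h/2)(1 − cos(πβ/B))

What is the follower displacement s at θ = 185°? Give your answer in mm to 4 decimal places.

seg 1 [0°–126.6°] uniform, h=6: full span → s += 6 → s = 6.0000
seg 2 [126.6°–148.6°] uniform, h=25: full span → s += 25 → s = 31.0000
seg 3 [148.6°–360°] cycloidal, h=30: θ=185° here. β=36.4, B=211.4. 30·(0.1722 − sin(2π·0.1722)/(2π)) = 0.9503 → s = 31.9503

31.9503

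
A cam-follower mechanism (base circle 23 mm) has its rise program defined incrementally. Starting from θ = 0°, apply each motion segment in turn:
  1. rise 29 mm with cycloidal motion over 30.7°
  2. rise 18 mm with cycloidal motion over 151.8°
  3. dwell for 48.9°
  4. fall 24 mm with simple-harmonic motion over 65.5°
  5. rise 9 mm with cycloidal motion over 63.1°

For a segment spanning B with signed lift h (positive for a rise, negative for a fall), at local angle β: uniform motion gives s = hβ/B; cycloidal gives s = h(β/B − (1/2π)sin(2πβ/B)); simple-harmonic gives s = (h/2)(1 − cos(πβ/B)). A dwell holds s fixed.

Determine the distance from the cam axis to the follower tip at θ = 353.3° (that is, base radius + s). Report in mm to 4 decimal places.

seg 1 [0°–30.7°] cycloidal, h=29: full span → s += 29 → s = 29.0000
seg 2 [30.7°–182.5°] cycloidal, h=18: full span → s += 18 → s = 47.0000
seg 3 [182.5°–231.4°] dwell: s stays 47.0000
seg 4 [231.4°–296.9°] simple-harmonic, h=-24: full span → s += -24 → s = 23.0000
seg 5 [296.9°–360°] cycloidal, h=9: θ=353.3° here. β=56.4, B=63.1. 9·(0.8938 − sin(2π·0.8938)/(2π)) = 8.9307 → s = 31.9307
radial distance = base radius + s = 23 + 31.9307 = 54.9307

54.9307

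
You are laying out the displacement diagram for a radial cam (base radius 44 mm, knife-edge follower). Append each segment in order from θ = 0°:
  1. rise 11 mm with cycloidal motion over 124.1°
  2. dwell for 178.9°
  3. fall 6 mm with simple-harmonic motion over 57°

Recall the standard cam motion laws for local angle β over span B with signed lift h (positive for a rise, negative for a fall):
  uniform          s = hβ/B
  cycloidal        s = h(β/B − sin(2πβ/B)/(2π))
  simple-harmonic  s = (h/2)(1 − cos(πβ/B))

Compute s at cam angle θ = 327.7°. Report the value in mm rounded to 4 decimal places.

seg 1 [0°–124.1°] cycloidal, h=11: full span → s += 11 → s = 11.0000
seg 2 [124.1°–303°] dwell: s stays 11.0000
seg 3 [303°–360°] simple-harmonic, h=-6: θ=327.7° here. β=24.7, B=57. -6/2·(1 − cos(π·0.4333)) = -2.3763 → s = 8.6237

8.6237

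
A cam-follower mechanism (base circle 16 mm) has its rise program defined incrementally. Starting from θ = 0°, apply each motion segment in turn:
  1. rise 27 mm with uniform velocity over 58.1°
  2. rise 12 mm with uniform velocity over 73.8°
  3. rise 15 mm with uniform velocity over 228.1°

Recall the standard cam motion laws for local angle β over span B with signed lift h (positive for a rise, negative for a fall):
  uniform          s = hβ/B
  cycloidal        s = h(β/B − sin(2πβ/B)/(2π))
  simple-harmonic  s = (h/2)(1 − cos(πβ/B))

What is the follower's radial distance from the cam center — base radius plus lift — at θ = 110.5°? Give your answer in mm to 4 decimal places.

seg 1 [0°–58.1°] uniform, h=27: full span → s += 27 → s = 27.0000
seg 2 [58.1°–131.9°] uniform, h=12: θ=110.5° here. β=52.4, B=73.8. 12·52.4/73.8 = 8.5203 → s = 35.5203
radial distance = base radius + s = 16 + 35.5203 = 51.5203

51.5203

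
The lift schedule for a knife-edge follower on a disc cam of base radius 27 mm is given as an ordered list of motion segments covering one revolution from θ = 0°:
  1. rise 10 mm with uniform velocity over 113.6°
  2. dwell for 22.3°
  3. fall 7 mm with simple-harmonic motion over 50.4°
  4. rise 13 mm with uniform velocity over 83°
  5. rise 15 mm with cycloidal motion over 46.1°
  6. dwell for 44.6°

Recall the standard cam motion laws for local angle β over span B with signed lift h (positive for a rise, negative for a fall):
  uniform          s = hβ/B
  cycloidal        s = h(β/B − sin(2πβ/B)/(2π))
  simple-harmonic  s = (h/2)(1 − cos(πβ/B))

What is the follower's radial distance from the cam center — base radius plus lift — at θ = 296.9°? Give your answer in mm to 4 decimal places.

seg 1 [0°–113.6°] uniform, h=10: full span → s += 10 → s = 10.0000
seg 2 [113.6°–135.9°] dwell: s stays 10.0000
seg 3 [135.9°–186.3°] simple-harmonic, h=-7: full span → s += -7 → s = 3.0000
seg 4 [186.3°–269.3°] uniform, h=13: full span → s += 13 → s = 16.0000
seg 5 [269.3°–315.4°] cycloidal, h=15: θ=296.9° here. β=27.6, B=46.1. 15·(0.5987 − sin(2π·0.5987)/(2π)) = 10.3679 → s = 26.3679
radial distance = base radius + s = 27 + 26.3679 = 53.3679

53.3679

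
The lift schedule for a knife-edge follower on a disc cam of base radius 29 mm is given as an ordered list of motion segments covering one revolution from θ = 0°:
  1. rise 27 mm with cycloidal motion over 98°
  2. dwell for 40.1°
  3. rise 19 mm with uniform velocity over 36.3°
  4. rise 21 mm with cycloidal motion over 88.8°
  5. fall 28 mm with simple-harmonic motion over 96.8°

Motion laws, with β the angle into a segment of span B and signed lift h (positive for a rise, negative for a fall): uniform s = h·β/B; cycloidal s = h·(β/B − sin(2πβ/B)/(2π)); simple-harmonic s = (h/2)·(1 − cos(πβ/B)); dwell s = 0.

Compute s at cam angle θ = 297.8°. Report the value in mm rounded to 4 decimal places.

seg 1 [0°–98°] cycloidal, h=27: full span → s += 27 → s = 27.0000
seg 2 [98°–138.1°] dwell: s stays 27.0000
seg 3 [138.1°–174.4°] uniform, h=19: full span → s += 19 → s = 46.0000
seg 4 [174.4°–263.2°] cycloidal, h=21: full span → s += 21 → s = 67.0000
seg 5 [263.2°–360°] simple-harmonic, h=-28: θ=297.8° here. β=34.6, B=96.8. -28/2·(1 − cos(π·0.3574)) = -7.9373 → s = 59.0627

59.0627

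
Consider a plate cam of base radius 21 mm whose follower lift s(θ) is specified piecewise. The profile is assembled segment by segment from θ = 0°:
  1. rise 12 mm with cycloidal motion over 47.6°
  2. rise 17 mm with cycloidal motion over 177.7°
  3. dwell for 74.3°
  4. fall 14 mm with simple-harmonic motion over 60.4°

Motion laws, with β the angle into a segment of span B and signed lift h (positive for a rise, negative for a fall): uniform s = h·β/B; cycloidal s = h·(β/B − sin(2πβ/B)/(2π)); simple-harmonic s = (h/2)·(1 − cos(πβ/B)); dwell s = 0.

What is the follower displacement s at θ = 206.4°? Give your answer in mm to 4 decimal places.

seg 1 [0°–47.6°] cycloidal, h=12: full span → s += 12 → s = 12.0000
seg 2 [47.6°–225.3°] cycloidal, h=17: θ=206.4° here. β=158.8, B=177.7. 17·(0.8936 − sin(2π·0.8936)/(2π)) = 16.8684 → s = 28.8684

28.8684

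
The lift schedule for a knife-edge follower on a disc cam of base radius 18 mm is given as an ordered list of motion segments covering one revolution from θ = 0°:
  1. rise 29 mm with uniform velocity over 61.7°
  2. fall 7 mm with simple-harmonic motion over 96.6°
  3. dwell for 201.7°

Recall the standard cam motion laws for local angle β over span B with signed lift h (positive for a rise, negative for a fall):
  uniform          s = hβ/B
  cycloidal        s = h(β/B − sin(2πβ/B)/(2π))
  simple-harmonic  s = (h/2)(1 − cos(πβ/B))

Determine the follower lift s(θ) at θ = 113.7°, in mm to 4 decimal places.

seg 1 [0°–61.7°] uniform, h=29: full span → s += 29 → s = 29.0000
seg 2 [61.7°–158.3°] simple-harmonic, h=-7: θ=113.7° here. β=52, B=96.6. -7/2·(1 − cos(π·0.5383)) = -3.9201 → s = 25.0799

25.0799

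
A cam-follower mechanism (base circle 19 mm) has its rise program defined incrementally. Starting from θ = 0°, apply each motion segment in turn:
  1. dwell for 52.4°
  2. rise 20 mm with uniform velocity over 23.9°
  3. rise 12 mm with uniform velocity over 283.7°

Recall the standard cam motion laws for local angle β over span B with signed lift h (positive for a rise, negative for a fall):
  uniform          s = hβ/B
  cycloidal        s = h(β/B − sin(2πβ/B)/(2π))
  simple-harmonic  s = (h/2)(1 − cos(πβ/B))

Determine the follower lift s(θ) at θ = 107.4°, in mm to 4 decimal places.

seg 1 [0°–52.4°] dwell: s stays 0.0000
seg 2 [52.4°–76.3°] uniform, h=20: full span → s += 20 → s = 20.0000
seg 3 [76.3°–360°] uniform, h=12: θ=107.4° here. β=31.1, B=283.7. 12·31.1/283.7 = 1.3155 → s = 21.3155

21.3155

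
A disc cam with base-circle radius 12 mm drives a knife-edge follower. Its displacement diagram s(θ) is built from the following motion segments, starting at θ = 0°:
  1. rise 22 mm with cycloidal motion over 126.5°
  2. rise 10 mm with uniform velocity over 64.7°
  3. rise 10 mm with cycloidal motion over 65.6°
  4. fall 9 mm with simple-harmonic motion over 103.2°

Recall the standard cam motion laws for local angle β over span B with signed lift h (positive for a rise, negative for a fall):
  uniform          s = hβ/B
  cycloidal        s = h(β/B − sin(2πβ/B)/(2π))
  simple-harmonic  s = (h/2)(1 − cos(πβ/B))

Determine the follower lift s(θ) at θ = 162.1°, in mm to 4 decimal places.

seg 1 [0°–126.5°] cycloidal, h=22: full span → s += 22 → s = 22.0000
seg 2 [126.5°–191.2°] uniform, h=10: θ=162.1° here. β=35.6, B=64.7. 10·35.6/64.7 = 5.5023 → s = 27.5023

27.5023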